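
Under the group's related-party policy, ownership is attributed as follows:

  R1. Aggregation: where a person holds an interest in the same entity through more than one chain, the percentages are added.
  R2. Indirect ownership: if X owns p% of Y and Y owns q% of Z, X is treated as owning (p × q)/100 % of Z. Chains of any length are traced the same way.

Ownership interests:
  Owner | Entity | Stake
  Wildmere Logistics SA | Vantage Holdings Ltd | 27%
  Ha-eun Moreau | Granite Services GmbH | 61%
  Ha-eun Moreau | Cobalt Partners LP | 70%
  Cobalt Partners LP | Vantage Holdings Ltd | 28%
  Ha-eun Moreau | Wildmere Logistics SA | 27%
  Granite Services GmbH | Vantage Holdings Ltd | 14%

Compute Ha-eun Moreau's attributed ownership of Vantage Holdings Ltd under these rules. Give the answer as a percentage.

35.43%

Chain via Cobalt Partners LP (R2): 70% × 28% = 19.6% of Vantage Holdings Ltd.
Chain via Wildmere Logistics SA (R2): 27% × 27% = 7.29% of Vantage Holdings Ltd.
Chain via Granite Services GmbH (R2): 61% × 14% = 8.54% of Vantage Holdings Ltd.
Aggregating (R1): 19.6% + 7.29% + 8.54% = 35.43%.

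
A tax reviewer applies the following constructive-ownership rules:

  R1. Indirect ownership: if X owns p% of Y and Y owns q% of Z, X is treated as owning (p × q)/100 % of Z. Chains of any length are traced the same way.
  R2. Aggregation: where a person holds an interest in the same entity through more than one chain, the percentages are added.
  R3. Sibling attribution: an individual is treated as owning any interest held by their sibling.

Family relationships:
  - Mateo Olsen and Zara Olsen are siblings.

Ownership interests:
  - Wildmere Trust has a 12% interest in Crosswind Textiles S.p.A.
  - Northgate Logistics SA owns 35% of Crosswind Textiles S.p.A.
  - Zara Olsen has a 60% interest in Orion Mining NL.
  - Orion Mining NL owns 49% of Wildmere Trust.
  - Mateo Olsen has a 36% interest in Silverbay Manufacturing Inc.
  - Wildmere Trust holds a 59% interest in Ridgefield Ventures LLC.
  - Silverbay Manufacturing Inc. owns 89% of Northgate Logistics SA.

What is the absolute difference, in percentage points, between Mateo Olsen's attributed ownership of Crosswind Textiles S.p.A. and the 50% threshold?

By sibling attribution (R3), Mateo Olsen is treated as owning Zara Olsen's 60% interest in Orion Mining NL.
Chain via Silverbay Manufacturing Inc. → Northgate Logistics SA (R1): 36% × 89% × 35% = 11.214% of Crosswind Textiles S.p.A.
Chain via Orion Mining NL → Wildmere Trust (R1): 60% × 49% × 12% = 3.528% of Crosswind Textiles S.p.A.
Aggregating (R2): 11.214% + 3.528% = 14.742%.
14.742% falls short of the 50% threshold by 35.258 percentage points.

35.258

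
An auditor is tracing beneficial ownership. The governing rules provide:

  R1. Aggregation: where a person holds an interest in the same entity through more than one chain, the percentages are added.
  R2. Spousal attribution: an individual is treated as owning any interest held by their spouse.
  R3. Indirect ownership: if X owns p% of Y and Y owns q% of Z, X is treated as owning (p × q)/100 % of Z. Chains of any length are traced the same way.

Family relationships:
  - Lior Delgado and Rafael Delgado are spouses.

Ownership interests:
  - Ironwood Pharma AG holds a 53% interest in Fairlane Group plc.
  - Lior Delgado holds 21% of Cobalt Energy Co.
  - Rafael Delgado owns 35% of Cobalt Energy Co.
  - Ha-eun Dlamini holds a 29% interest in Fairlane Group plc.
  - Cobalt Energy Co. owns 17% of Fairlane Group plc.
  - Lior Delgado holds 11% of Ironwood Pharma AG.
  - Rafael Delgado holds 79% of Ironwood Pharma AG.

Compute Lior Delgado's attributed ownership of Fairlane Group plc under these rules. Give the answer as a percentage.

57.22%

By spousal attribution (R2), Lior Delgado is treated as also owning Rafael Delgado's interest in Cobalt Energy Co, giving 21% + 35% = 56%.
By spousal attribution (R2), Lior Delgado is treated as also owning Rafael Delgado's interest in Ironwood Pharma AG, giving 11% + 79% = 90%.
Chain via Cobalt Energy Co. (R3): 56% × 17% = 9.52% of Fairlane Group plc.
Chain via Ironwood Pharma AG (R3): 90% × 53% = 47.7% of Fairlane Group plc.
Aggregating (R1): 9.52% + 47.7% = 57.22%.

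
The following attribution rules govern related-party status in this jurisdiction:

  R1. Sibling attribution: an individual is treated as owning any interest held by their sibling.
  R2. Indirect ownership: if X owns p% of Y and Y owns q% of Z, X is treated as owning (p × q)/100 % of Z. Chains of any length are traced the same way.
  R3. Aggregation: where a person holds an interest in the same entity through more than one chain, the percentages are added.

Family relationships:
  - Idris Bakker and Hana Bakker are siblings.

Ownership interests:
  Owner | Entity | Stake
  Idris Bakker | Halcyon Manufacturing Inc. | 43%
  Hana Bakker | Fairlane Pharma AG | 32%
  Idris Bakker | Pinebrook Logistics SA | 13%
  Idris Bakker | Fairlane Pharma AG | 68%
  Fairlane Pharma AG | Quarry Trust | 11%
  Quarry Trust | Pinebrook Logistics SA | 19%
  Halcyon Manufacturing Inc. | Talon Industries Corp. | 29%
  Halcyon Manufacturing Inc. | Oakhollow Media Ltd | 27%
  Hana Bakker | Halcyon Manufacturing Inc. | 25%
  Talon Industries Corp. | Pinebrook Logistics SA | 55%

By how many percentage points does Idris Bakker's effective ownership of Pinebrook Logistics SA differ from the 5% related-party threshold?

By sibling attribution (R1), Idris Bakker is treated as also owning Hana Bakker's interest in Halcyon Manufacturing Inc, giving 43% + 25% = 68%.
By sibling attribution (R1), Idris Bakker is treated as also owning Hana Bakker's interest in Fairlane Pharma AG, giving 68% + 32% = 100%.
Chain via Halcyon Manufacturing Inc. → Talon Industries Corp. (R2): 68% × 29% × 55% = 10.846% of Pinebrook Logistics SA.
Chain via Fairlane Pharma AG → Quarry Trust (R2): 100% × 11% × 19% = 2.09% of Pinebrook Logistics SA.
Direct interest in Pinebrook Logistics SA: 13%.
Aggregating (R3): 10.846% + 2.09% + 13% = 25.936%.
25.936% exceeds the 5% threshold by 20.936 percentage points.

20.936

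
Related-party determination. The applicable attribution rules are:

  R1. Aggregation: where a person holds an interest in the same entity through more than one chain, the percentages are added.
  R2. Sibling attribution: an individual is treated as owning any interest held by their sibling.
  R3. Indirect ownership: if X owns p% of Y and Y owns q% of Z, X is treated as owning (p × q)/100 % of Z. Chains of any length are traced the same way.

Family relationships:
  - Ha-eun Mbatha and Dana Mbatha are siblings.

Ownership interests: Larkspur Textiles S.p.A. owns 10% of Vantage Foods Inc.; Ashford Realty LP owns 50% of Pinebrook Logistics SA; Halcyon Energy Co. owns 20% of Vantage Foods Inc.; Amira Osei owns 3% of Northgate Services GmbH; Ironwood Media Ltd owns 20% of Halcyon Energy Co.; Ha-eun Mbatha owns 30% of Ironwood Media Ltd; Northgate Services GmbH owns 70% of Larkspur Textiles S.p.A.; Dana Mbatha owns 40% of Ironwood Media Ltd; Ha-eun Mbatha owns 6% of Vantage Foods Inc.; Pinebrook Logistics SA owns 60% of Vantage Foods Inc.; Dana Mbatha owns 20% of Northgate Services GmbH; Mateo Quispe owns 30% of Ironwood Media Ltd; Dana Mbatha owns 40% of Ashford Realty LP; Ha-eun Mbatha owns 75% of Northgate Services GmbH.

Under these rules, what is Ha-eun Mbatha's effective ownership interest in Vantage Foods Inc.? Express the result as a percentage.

27.45%

By sibling attribution (R2), Ha-eun Mbatha is treated as also owning Dana Mbatha's interest in Northgate Services GmbH, giving 75% + 20% = 95%.
By sibling attribution (R2), Ha-eun Mbatha is treated as also owning Dana Mbatha's interest in Ironwood Media Ltd, giving 30% + 40% = 70%.
By sibling attribution (R2), Ha-eun Mbatha is treated as owning Dana Mbatha's 40% interest in Ashford Realty LP.
Chain via Northgate Services GmbH → Larkspur Textiles S.p.A. (R3): 95% × 70% × 10% = 6.65% of Vantage Foods Inc.
Chain via Ironwood Media Ltd → Halcyon Energy Co. (R3): 70% × 20% × 20% = 2.8% of Vantage Foods Inc.
Direct interest in Vantage Foods Inc: 6%.
Chain via Ashford Realty LP → Pinebrook Logistics SA (R3): 40% × 50% × 60% = 12% of Vantage Foods Inc.
Aggregating (R1): 6.65% + 2.8% + 6% + 12% = 27.45%.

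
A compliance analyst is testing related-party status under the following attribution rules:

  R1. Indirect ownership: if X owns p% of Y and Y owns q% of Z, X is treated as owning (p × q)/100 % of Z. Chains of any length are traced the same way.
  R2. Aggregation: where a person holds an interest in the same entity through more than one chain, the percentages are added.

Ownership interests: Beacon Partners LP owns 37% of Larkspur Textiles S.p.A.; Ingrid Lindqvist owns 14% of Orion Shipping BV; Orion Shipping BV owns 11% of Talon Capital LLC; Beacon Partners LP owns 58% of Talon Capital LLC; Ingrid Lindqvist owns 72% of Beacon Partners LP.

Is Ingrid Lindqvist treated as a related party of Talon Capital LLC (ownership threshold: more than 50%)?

No

Chain via Beacon Partners LP (R1): 72% × 58% = 41.76% of Talon Capital LLC.
Chain via Orion Shipping BV (R1): 14% × 11% = 1.54% of Talon Capital LLC.
Aggregating (R2): 41.76% + 1.54% = 43.3%.
43.3% does not exceed the 50% threshold, so Ingrid is not a related party to Talon Capital LLC.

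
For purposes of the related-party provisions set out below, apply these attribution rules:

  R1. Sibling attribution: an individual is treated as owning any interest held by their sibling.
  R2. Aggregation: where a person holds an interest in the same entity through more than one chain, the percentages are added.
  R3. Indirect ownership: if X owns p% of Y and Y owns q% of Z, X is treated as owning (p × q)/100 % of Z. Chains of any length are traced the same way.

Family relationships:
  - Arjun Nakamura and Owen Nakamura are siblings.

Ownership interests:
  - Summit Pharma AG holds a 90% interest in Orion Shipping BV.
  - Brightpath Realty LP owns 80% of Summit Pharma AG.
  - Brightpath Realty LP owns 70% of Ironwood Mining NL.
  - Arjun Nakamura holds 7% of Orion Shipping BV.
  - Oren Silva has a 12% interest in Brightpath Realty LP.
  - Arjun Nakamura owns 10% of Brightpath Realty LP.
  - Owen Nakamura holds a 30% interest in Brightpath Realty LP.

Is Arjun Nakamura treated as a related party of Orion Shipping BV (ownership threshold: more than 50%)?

No

By sibling attribution (R1), Arjun Nakamura is treated as also owning Owen Nakamura's interest in Brightpath Realty LP, giving 10% + 30% = 40%.
Chain via Brightpath Realty LP → Summit Pharma AG (R3): 40% × 80% × 90% = 28.8% of Orion Shipping BV.
Direct interest in Orion Shipping BV: 7%.
Aggregating (R2): 28.8% + 7% = 35.8%.
35.8% does not exceed the 50% threshold, so Arjun is not a related party to Orion Shipping BV.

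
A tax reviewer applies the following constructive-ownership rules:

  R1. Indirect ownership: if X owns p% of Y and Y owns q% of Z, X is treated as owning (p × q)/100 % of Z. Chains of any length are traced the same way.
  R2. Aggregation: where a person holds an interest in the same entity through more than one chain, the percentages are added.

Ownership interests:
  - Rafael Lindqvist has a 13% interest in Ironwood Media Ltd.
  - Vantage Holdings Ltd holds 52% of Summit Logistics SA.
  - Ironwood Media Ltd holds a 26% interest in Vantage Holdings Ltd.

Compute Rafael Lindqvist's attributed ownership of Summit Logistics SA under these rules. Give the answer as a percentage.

1.7576%

Chain via Ironwood Media Ltd → Vantage Holdings Ltd (R1): 13% × 26% × 52% = 1.7576% of Summit Logistics SA.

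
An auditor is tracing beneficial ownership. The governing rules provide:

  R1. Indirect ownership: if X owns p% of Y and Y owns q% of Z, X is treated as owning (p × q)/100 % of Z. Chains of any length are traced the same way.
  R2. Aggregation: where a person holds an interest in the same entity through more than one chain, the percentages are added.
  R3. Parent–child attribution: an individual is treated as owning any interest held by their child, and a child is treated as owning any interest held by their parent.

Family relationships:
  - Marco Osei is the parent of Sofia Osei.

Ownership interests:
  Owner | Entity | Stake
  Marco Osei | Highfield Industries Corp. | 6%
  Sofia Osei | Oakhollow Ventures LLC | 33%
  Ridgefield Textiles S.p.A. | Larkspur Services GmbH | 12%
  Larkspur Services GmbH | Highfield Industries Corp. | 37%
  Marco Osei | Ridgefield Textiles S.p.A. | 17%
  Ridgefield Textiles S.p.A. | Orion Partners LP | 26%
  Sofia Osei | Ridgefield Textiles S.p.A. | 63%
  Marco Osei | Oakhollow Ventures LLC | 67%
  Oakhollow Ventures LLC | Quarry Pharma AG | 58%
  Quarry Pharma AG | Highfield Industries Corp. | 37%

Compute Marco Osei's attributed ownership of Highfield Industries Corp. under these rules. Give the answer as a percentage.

31.012%

By parent–child attribution (R3), Marco Osei is treated as also owning Sofia Osei's interest in Ridgefield Textiles S.p.A, giving 17% + 63% = 80%.
By parent–child attribution (R3), Marco Osei is treated as also owning Sofia Osei's interest in Oakhollow Ventures LLC, giving 67% + 33% = 100%.
Chain via Ridgefield Textiles S.p.A. → Larkspur Services GmbH (R1): 80% × 12% × 37% = 3.552% of Highfield Industries Corp.
Chain via Oakhollow Ventures LLC → Quarry Pharma AG (R1): 100% × 58% × 37% = 21.46% of Highfield Industries Corp.
Direct interest in Highfield Industries Corp: 6%.
Aggregating (R2): 3.552% + 21.46% + 6% = 31.012%.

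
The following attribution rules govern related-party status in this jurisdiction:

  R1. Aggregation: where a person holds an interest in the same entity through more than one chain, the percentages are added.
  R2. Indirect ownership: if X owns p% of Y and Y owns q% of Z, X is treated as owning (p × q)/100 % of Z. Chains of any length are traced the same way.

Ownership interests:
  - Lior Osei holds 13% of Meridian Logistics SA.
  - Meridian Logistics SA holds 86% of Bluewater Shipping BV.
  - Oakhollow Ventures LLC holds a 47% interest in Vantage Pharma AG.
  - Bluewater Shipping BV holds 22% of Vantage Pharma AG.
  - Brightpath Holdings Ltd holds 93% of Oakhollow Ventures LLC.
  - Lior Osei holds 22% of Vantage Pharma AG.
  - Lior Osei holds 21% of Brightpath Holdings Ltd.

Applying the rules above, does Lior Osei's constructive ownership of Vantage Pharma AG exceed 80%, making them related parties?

Chain via Meridian Logistics SA → Bluewater Shipping BV (R2): 13% × 86% × 22% = 2.4596% of Vantage Pharma AG.
Chain via Brightpath Holdings Ltd → Oakhollow Ventures LLC (R2): 21% × 93% × 47% = 9.1791% of Vantage Pharma AG.
Direct interest in Vantage Pharma AG: 22%.
Aggregating (R1): 2.4596% + 9.1791% + 22% = 33.6387%.
33.6387% does not exceed the 80% threshold, so Lior is not a related party to Vantage Pharma AG.

No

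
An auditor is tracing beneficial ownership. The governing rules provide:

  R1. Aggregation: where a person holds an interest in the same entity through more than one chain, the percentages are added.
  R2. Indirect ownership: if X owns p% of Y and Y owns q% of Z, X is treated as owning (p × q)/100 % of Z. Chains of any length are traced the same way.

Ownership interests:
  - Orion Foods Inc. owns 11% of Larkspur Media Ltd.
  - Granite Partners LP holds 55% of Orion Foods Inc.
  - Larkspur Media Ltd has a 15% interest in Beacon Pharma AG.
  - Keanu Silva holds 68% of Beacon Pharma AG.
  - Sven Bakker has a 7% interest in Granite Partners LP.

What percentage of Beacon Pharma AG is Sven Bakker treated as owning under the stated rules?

Chain via Granite Partners LP → Orion Foods Inc. → Larkspur Media Ltd (R2): 7% × 55% × 11% × 15% = 0.063525% of Beacon Pharma AG.

0.063525%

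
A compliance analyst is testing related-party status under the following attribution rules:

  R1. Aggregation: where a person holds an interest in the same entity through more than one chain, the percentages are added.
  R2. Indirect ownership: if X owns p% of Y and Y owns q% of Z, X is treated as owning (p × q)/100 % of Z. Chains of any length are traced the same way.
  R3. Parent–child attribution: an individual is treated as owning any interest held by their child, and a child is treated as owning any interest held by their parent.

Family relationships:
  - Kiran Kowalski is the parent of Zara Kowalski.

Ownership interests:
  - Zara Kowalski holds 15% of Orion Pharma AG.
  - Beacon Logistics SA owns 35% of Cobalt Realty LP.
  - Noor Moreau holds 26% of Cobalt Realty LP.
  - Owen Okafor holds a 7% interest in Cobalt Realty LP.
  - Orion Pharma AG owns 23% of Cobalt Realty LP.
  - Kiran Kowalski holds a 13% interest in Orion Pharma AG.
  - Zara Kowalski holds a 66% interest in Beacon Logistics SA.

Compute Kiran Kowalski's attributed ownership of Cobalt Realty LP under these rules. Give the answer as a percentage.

By parent–child attribution (R3), Kiran Kowalski is treated as also owning Zara Kowalski's interest in Orion Pharma AG, giving 13% + 15% = 28%.
By parent–child attribution (R3), Kiran Kowalski is treated as owning Zara Kowalski's 66% interest in Beacon Logistics SA.
Chain via Orion Pharma AG (R2): 28% × 23% = 6.44% of Cobalt Realty LP.
Chain via Beacon Logistics SA (R2): 66% × 35% = 23.1% of Cobalt Realty LP.
Aggregating (R1): 6.44% + 23.1% = 29.54%.

29.54%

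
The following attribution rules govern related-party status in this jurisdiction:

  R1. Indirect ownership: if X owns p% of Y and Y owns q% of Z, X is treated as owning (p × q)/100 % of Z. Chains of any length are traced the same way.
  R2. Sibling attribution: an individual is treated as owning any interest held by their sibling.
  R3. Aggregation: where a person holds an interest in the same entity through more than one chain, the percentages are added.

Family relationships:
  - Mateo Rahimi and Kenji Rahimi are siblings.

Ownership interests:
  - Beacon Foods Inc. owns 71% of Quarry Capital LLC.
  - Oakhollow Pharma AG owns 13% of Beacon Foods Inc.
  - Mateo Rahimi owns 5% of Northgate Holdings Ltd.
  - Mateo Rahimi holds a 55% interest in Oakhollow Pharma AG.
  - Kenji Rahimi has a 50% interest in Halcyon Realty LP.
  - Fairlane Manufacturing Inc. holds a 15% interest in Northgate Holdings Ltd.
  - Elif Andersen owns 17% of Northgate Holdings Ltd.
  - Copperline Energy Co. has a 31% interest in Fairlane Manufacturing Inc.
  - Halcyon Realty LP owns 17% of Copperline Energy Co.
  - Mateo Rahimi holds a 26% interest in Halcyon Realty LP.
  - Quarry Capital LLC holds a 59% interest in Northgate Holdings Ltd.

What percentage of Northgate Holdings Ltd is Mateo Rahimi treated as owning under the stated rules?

8.595915%

By sibling attribution (R2), Mateo Rahimi is treated as also owning Kenji Rahimi's interest in Halcyon Realty LP, giving 26% + 50% = 76%.
Chain via Oakhollow Pharma AG → Beacon Foods Inc. → Quarry Capital LLC (R1): 55% × 13% × 71% × 59% = 2.995135% of Northgate Holdings Ltd.
Chain via Halcyon Realty LP → Copperline Energy Co. → Fairlane Manufacturing Inc. (R1): 76% × 17% × 31% × 15% = 0.60078% of Northgate Holdings Ltd.
Direct interest in Northgate Holdings Ltd: 5%.
Aggregating (R3): 2.995135% + 0.60078% + 5% = 8.595915%.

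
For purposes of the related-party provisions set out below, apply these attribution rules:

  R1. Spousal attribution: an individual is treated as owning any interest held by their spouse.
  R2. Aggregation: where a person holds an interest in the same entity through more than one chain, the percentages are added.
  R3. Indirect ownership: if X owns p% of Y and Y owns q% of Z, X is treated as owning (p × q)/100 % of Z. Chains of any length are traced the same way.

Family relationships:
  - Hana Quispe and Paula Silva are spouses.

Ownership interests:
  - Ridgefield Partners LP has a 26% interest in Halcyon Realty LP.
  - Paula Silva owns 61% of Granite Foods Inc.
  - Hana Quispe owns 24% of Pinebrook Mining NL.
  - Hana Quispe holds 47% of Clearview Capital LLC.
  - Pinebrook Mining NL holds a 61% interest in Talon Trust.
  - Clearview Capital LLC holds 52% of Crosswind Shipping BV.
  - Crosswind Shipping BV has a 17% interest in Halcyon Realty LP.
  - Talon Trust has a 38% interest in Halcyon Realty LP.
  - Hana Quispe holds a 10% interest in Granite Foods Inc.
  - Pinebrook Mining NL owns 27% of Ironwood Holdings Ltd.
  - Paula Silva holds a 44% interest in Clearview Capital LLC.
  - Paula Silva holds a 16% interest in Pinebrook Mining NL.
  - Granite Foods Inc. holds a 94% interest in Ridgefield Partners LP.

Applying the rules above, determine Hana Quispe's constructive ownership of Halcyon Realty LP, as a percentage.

34.6688%

By spousal attribution (R1), Hana Quispe is treated as also owning Paula Silva's interest in Granite Foods Inc, giving 10% + 61% = 71%.
By spousal attribution (R1), Hana Quispe is treated as also owning Paula Silva's interest in Clearview Capital LLC, giving 47% + 44% = 91%.
By spousal attribution (R1), Hana Quispe is treated as also owning Paula Silva's interest in Pinebrook Mining NL, giving 24% + 16% = 40%.
Chain via Granite Foods Inc. → Ridgefield Partners LP (R3): 71% × 94% × 26% = 17.3524% of Halcyon Realty LP.
Chain via Clearview Capital LLC → Crosswind Shipping BV (R3): 91% × 52% × 17% = 8.0444% of Halcyon Realty LP.
Chain via Pinebrook Mining NL → Talon Trust (R3): 40% × 61% × 38% = 9.272% of Halcyon Realty LP.
Aggregating (R2): 17.3524% + 8.0444% + 9.272% = 34.6688%.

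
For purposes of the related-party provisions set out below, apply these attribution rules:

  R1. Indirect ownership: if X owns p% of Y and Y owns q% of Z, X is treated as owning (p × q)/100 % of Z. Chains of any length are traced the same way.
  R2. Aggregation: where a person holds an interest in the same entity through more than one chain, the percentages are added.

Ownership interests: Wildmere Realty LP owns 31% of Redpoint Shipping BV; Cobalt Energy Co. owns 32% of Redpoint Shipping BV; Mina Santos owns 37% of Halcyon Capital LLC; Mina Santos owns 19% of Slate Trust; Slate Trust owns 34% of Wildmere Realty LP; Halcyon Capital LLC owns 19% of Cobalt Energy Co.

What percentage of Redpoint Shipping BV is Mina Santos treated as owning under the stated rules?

4.2522%

Chain via Slate Trust → Wildmere Realty LP (R1): 19% × 34% × 31% = 2.0026% of Redpoint Shipping BV.
Chain via Halcyon Capital LLC → Cobalt Energy Co. (R1): 37% × 19% × 32% = 2.2496% of Redpoint Shipping BV.
Aggregating (R2): 2.0026% + 2.2496% = 4.2522%.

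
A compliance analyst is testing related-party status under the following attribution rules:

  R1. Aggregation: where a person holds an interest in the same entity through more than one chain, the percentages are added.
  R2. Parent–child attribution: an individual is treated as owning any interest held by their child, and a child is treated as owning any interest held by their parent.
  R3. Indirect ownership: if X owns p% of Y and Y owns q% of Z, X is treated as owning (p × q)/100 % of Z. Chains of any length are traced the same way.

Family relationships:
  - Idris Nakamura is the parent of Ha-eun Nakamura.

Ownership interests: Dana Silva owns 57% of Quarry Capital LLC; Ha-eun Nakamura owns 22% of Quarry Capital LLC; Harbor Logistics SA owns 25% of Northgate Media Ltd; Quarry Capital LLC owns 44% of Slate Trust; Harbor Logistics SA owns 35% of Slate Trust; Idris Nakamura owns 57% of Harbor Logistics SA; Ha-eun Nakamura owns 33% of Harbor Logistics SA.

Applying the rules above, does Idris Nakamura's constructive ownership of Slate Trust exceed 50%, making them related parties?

By parent–child attribution (R2), Idris Nakamura is treated as also owning Ha-eun Nakamura's interest in Harbor Logistics SA, giving 57% + 33% = 90%.
By parent–child attribution (R2), Idris Nakamura is treated as owning Ha-eun Nakamura's 22% interest in Quarry Capital LLC.
Chain via Harbor Logistics SA (R3): 90% × 35% = 31.5% of Slate Trust.
Chain via Quarry Capital LLC (R3): 22% × 44% = 9.68% of Slate Trust.
Aggregating (R1): 31.5% + 9.68% = 41.18%.
41.18% does not exceed the 50% threshold, so Idris is not a related party to Slate Trust.

No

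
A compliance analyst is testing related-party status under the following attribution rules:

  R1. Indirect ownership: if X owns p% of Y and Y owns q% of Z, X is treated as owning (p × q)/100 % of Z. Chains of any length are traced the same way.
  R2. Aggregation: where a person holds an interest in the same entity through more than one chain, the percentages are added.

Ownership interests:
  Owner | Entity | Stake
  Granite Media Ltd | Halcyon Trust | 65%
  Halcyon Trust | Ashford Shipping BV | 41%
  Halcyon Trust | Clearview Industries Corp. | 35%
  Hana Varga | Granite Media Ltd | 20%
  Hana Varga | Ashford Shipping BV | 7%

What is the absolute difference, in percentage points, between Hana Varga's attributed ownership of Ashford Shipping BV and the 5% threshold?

7.33

Chain via Granite Media Ltd → Halcyon Trust (R1): 20% × 65% × 41% = 5.33% of Ashford Shipping BV.
Direct interest in Ashford Shipping BV: 7%.
Aggregating (R2): 5.33% + 7% = 12.33%.
12.33% exceeds the 5% threshold by 7.33 percentage points.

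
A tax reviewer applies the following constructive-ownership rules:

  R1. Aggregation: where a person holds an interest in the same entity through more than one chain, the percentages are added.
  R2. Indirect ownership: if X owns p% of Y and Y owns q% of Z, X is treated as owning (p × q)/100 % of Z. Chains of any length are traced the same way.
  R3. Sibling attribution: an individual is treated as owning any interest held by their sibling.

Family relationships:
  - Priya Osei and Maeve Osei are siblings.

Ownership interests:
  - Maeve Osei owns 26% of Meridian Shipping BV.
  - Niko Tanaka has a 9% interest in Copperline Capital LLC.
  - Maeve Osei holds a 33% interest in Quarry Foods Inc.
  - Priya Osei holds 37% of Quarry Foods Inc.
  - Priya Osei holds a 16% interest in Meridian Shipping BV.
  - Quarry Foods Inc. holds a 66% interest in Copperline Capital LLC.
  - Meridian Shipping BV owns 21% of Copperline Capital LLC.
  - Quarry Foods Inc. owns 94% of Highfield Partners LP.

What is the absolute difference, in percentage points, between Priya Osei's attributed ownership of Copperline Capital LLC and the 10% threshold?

By sibling attribution (R3), Priya Osei is treated as also owning Maeve Osei's interest in Quarry Foods Inc, giving 37% + 33% = 70%.
By sibling attribution (R3), Priya Osei is treated as also owning Maeve Osei's interest in Meridian Shipping BV, giving 16% + 26% = 42%.
Chain via Quarry Foods Inc. (R2): 70% × 66% = 46.2% of Copperline Capital LLC.
Chain via Meridian Shipping BV (R2): 42% × 21% = 8.82% of Copperline Capital LLC.
Aggregating (R1): 46.2% + 8.82% = 55.02%.
55.02% exceeds the 10% threshold by 45.02 percentage points.

45.02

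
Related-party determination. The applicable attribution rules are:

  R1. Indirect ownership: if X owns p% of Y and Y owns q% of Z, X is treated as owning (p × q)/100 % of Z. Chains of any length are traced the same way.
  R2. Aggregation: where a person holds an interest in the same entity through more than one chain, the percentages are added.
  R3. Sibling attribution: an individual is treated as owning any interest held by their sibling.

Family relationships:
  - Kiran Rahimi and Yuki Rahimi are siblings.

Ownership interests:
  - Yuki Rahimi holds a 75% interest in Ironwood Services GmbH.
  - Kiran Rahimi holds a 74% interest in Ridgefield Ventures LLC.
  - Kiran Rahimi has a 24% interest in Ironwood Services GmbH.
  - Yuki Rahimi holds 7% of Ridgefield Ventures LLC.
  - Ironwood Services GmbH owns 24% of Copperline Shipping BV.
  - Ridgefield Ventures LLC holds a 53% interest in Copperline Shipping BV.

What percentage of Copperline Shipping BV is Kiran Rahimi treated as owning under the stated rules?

By sibling attribution (R3), Kiran Rahimi is treated as also owning Yuki Rahimi's interest in Ironwood Services GmbH, giving 24% + 75% = 99%.
By sibling attribution (R3), Kiran Rahimi is treated as also owning Yuki Rahimi's interest in Ridgefield Ventures LLC, giving 74% + 7% = 81%.
Chain via Ironwood Services GmbH (R1): 99% × 24% = 23.76% of Copperline Shipping BV.
Chain via Ridgefield Ventures LLC (R1): 81% × 53% = 42.93% of Copperline Shipping BV.
Aggregating (R2): 23.76% + 42.93% = 66.69%.

66.69%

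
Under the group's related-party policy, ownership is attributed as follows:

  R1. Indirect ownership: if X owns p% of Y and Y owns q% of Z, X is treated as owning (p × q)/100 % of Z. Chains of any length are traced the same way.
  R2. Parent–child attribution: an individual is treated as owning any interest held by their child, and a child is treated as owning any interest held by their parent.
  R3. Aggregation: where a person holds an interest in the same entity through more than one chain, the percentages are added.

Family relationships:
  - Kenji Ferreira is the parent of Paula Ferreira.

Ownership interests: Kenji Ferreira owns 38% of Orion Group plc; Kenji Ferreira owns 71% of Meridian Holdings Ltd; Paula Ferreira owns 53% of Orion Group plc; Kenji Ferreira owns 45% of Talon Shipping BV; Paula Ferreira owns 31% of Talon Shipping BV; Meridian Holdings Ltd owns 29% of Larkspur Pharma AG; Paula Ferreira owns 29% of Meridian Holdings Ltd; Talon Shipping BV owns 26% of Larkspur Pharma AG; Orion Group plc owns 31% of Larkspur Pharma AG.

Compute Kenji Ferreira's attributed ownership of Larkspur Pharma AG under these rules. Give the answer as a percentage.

By parent–child attribution (R2), Kenji Ferreira is treated as also owning Paula Ferreira's interest in Orion Group plc, giving 38% + 53% = 91%.
By parent–child attribution (R2), Kenji Ferreira is treated as also owning Paula Ferreira's interest in Meridian Holdings Ltd, giving 71% + 29% = 100%.
By parent–child attribution (R2), Kenji Ferreira is treated as also owning Paula Ferreira's interest in Talon Shipping BV, giving 45% + 31% = 76%.
Chain via Orion Group plc (R1): 91% × 31% = 28.21% of Larkspur Pharma AG.
Chain via Meridian Holdings Ltd (R1): 100% × 29% = 29% of Larkspur Pharma AG.
Chain via Talon Shipping BV (R1): 76% × 26% = 19.76% of Larkspur Pharma AG.
Aggregating (R3): 28.21% + 29% + 19.76% = 76.97%.

76.97%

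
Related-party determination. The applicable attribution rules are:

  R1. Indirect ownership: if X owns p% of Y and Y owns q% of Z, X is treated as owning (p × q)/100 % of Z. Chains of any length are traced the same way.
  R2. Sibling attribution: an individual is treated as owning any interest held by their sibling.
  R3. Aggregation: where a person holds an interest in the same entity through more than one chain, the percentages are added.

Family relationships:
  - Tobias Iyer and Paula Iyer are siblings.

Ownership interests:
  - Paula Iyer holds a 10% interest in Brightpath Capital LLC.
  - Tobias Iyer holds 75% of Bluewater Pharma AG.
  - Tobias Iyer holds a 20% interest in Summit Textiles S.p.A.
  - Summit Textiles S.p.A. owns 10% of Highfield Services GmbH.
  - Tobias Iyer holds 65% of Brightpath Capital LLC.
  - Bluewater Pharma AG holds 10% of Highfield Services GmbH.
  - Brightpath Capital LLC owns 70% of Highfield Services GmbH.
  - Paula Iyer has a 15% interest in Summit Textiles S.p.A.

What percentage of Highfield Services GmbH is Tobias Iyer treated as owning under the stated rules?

63.5%

By sibling attribution (R2), Tobias Iyer is treated as also owning Paula Iyer's interest in Summit Textiles S.p.A, giving 20% + 15% = 35%.
By sibling attribution (R2), Tobias Iyer is treated as also owning Paula Iyer's interest in Brightpath Capital LLC, giving 65% + 10% = 75%.
Chain via Summit Textiles S.p.A. (R1): 35% × 10% = 3.5% of Highfield Services GmbH.
Chain via Brightpath Capital LLC (R1): 75% × 70% = 52.5% of Highfield Services GmbH.
Chain via Bluewater Pharma AG (R1): 75% × 10% = 7.5% of Highfield Services GmbH.
Aggregating (R3): 3.5% + 52.5% + 7.5% = 63.5%.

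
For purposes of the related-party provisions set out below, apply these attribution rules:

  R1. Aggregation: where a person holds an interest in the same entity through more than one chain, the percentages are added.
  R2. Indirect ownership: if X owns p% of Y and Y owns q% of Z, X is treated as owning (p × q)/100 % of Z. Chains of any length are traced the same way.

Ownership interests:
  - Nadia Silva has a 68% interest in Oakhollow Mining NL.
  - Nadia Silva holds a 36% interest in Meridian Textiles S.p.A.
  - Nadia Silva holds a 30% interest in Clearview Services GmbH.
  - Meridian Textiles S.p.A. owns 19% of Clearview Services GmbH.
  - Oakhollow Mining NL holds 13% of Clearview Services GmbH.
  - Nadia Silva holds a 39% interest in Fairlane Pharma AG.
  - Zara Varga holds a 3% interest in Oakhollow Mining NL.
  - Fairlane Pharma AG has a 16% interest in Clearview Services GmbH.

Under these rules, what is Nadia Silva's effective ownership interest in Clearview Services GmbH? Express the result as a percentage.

51.92%

Chain via Fairlane Pharma AG (R2): 39% × 16% = 6.24% of Clearview Services GmbH.
Chain via Oakhollow Mining NL (R2): 68% × 13% = 8.84% of Clearview Services GmbH.
Chain via Meridian Textiles S.p.A. (R2): 36% × 19% = 6.84% of Clearview Services GmbH.
Direct interest in Clearview Services GmbH: 30%.
Aggregating (R1): 6.24% + 8.84% + 6.84% + 30% = 51.92%.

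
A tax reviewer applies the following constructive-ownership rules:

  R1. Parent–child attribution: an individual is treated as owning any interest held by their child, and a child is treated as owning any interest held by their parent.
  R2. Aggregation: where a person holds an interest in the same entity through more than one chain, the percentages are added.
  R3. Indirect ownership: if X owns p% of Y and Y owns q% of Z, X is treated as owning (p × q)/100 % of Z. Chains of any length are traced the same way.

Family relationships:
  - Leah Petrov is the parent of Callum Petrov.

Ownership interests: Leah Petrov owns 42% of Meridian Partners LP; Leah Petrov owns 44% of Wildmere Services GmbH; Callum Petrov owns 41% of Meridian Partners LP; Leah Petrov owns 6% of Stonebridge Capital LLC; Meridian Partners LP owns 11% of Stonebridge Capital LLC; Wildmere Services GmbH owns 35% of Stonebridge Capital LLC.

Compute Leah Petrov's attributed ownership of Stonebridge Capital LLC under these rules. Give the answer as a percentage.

30.53%

By parent–child attribution (R1), Leah Petrov is treated as also owning Callum Petrov's interest in Meridian Partners LP, giving 42% + 41% = 83%.
Chain via Meridian Partners LP (R3): 83% × 11% = 9.13% of Stonebridge Capital LLC.
Chain via Wildmere Services GmbH (R3): 44% × 35% = 15.4% of Stonebridge Capital LLC.
Direct interest in Stonebridge Capital LLC: 6%.
Aggregating (R2): 9.13% + 15.4% + 6% = 30.53%.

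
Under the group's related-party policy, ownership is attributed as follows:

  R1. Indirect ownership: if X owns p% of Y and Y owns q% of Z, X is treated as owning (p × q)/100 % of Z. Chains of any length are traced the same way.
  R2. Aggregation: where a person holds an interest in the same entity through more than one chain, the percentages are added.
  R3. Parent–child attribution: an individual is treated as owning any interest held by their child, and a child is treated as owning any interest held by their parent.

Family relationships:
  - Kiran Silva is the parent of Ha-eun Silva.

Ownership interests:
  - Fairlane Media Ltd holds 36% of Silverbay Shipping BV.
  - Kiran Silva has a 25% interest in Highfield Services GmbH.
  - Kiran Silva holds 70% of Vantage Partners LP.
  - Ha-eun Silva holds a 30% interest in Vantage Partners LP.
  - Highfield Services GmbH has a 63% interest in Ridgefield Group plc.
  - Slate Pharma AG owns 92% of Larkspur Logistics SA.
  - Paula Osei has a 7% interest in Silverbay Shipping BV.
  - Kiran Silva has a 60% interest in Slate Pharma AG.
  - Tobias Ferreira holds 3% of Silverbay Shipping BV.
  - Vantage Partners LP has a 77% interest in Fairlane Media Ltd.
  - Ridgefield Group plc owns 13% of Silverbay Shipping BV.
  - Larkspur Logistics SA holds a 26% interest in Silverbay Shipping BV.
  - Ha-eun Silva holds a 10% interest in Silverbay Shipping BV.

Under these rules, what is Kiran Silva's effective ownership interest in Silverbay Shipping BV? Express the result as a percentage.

54.1195%

By parent–child attribution (R3), Kiran Silva is treated as also owning Ha-eun Silva's interest in Vantage Partners LP, giving 70% + 30% = 100%.
By parent–child attribution (R3), Kiran Silva is treated as owning Ha-eun Silva's 10% interest in Silverbay Shipping BV.
Chain via Slate Pharma AG → Larkspur Logistics SA (R1): 60% × 92% × 26% = 14.352% of Silverbay Shipping BV.
Chain via Vantage Partners LP → Fairlane Media Ltd (R1): 100% × 77% × 36% = 27.72% of Silverbay Shipping BV.
Chain via Highfield Services GmbH → Ridgefield Group plc (R1): 25% × 63% × 13% = 2.0475% of Silverbay Shipping BV.
Direct interest in Silverbay Shipping BV: 10%.
Aggregating (R2): 14.352% + 27.72% + 2.0475% + 10% = 54.1195%.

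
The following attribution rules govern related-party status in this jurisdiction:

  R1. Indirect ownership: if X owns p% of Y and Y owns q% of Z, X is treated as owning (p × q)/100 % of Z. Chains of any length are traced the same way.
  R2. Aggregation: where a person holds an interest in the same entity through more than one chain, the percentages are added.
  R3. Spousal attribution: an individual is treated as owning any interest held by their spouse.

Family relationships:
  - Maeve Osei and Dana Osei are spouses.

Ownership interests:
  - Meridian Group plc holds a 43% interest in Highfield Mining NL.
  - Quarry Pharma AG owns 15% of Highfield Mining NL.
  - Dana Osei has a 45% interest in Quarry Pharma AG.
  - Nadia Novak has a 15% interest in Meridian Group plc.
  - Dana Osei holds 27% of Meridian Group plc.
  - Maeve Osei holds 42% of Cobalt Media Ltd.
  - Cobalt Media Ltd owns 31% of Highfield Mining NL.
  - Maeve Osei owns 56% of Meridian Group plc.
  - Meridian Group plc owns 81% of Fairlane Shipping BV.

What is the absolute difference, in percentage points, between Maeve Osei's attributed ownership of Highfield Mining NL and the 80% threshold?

24.54

By spousal attribution (R3), Maeve Osei is treated as also owning Dana Osei's interest in Meridian Group plc, giving 56% + 27% = 83%.
By spousal attribution (R3), Maeve Osei is treated as owning Dana Osei's 45% interest in Quarry Pharma AG.
Chain via Meridian Group plc (R1): 83% × 43% = 35.69% of Highfield Mining NL.
Chain via Cobalt Media Ltd (R1): 42% × 31% = 13.02% of Highfield Mining NL.
Chain via Quarry Pharma AG (R1): 45% × 15% = 6.75% of Highfield Mining NL.
Aggregating (R2): 35.69% + 13.02% + 6.75% = 55.46%.
55.46% falls short of the 80% threshold by 24.54 percentage points.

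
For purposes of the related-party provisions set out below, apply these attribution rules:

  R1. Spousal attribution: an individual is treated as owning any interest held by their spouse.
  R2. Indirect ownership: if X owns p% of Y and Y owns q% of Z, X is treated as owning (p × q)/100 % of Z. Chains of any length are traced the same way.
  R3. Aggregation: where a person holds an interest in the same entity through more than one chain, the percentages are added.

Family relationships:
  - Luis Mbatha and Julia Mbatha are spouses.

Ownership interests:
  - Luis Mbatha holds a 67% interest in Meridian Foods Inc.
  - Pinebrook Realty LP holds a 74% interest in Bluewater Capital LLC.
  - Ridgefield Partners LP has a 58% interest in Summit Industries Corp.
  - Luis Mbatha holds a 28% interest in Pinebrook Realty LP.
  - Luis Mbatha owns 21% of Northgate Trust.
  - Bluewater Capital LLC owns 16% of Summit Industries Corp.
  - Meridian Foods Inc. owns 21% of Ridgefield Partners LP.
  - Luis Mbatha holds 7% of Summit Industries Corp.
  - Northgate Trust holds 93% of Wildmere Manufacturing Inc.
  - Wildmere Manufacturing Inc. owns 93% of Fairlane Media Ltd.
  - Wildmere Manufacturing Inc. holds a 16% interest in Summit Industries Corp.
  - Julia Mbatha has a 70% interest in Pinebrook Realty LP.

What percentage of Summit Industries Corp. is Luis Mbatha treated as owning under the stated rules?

29.8886%

By spousal attribution (R1), Luis Mbatha is treated as also owning Julia Mbatha's interest in Pinebrook Realty LP, giving 28% + 70% = 98%.
Chain via Pinebrook Realty LP → Bluewater Capital LLC (R2): 98% × 74% × 16% = 11.6032% of Summit Industries Corp.
Chain via Northgate Trust → Wildmere Manufacturing Inc. (R2): 21% × 93% × 16% = 3.1248% of Summit Industries Corp.
Chain via Meridian Foods Inc. → Ridgefield Partners LP (R2): 67% × 21% × 58% = 8.1606% of Summit Industries Corp.
Direct interest in Summit Industries Corp: 7%.
Aggregating (R3): 11.6032% + 3.1248% + 8.1606% + 7% = 29.8886%.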